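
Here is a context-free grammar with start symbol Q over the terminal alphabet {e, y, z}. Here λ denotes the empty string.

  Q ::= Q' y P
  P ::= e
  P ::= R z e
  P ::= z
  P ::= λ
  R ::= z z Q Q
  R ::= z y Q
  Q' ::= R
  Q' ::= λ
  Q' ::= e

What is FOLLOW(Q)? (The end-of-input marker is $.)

FIRST(R): from R::=z z Q Q we get {z}; from R::=z y Q we get {z}. So FIRST(R) = {z}.
FIRST(P): from P::=e we get {e}; from P::=R z e we get {z}; from P::=z we get {z}; from P::=λ we get {λ}. So FIRST(P) = {λ, e, z}.
FIRST(Q'): from Q'::=R we get {z}; from Q'::=λ we get {λ}; from Q'::=e we get {e}. So FIRST(Q') = {λ, e, z}.
FIRST(Q): from Q::=Q' y P we get {e, y, z}. So FIRST(Q) = {e, y, z}.
FOLLOW(Q) includes $ since Q is the start symbol.
FOLLOW(Q'): in Q::=Q' y P, Q' is followed by y P with FIRST {y}. Thus FOLLOW(Q') = {y}.
FOLLOW(R): in P::=R z e, R is followed by z e with FIRST {z}; in Q'::=R, the suffix after R is empty, so FOLLOW(R) ⊇ FOLLOW(Q') = {y}. Thus FOLLOW(R) = {y, z}.
FOLLOW(Q): in R::=z z Q Q (occurrence 1), Q is followed by Q with FIRST {e, y, z}; in R::=z z Q Q (occurrence 2), the suffix after Q is empty, so FOLLOW(Q) ⊇ FOLLOW(R) = {y, z}; in R::=z y Q, the suffix after Q is empty, so FOLLOW(Q) ⊇ FOLLOW(R) = {y, z}. Thus FOLLOW(Q) = {$, e, y, z}.
FOLLOW(P): in Q::=Q' y P, the suffix after P is empty, so FOLLOW(P) ⊇ FOLLOW(Q) = {$, e, y, z}. Thus FOLLOW(P) = {$, e, y, z}.

{$, e, y, z}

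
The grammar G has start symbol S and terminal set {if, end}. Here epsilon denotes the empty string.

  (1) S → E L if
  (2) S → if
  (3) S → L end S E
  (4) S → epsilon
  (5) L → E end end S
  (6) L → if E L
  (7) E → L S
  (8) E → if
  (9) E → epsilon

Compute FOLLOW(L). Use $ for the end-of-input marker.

{$, end, if}

FIRST(S) = {epsilon, end, if}  (via E L if, L end S E)
FIRST(L) = {end, if}  (via E end end S)
FIRST(E) = {epsilon, end, if}  (via L S)
FOLLOW(S) includes $ since S is the start symbol.
FOLLOW(S): in S→L end S E, S is followed by E with FIRST {epsilon, end, if}; in S→L end S E, the suffix after S is nullable (adds nothing new); in L→E end end S, the suffix after S is empty, so FOLLOW(S) ⊇ FOLLOW(L) = {$, end, if}; in E→L S, the suffix after S is empty, so FOLLOW(S) ⊇ FOLLOW(E) = {$, end, if}. Thus FOLLOW(S) = {$, end, if}.
FOLLOW(E): in S→E L if, E is followed by L if with FIRST {end, if}; in S→L end S E, the suffix after E is empty, so FOLLOW(E) ⊇ FOLLOW(S) = {$, end, if}; in L→E end end S, E is followed by end end S with FIRST {end}; in L→if E L, E is followed by L with FIRST {end, if}. Thus FOLLOW(E) = {$, end, if}.
FOLLOW(L): in S→E L if, L is followed by if with FIRST {if}; in S→L end S E, L is followed by end S E with FIRST {end}; in L→if E L, the suffix after L is empty (adds nothing new); in E→L S, L is followed by S with FIRST {epsilon, end, if}; in E→L S, the suffix after L is nullable, so FOLLOW(L) ⊇ FOLLOW(E) = {$, end, if}. Thus FOLLOW(L) = {$, end, if}.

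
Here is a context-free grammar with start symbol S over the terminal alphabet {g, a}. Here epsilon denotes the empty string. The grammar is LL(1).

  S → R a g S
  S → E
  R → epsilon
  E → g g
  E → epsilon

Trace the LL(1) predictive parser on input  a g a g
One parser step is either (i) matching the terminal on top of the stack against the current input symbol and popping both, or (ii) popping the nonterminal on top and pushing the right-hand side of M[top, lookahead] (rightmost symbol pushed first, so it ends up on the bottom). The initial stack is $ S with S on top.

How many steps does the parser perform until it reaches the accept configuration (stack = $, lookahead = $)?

10

      Stack      Input      Action
   1  $ S        a g a g $  expand S → R a g S
   2  $ S g a R  a g a g $  expand R → epsilon
   3  $ S g a    a g a g $  match a
   4  $ S g      g a g $    match g
   5  $ S        a g $      expand S → R a g S
   6  $ S g a R  a g $      expand R → epsilon
   7  $ S g a    a g $      match a
   8  $ S g      g $        match g
   9  $ S        $          expand S → E
  10  $ E        $          expand E → epsilon
Accept reached after 10 steps.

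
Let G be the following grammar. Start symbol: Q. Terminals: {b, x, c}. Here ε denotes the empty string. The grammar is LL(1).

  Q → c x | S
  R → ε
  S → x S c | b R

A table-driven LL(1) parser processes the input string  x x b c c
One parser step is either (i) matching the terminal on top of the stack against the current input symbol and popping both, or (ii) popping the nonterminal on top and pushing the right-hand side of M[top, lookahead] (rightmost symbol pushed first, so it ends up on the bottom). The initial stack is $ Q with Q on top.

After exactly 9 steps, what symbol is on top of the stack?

     Stack      Input        Action
  1  $ Q        x x b c c $  expand Q → S
  2  $ S        x x b c c $  expand S → x S c
  3  $ c S x    x x b c c $  match x
  4  $ c S      x b c c $    expand S → x S c
  5  $ c c S x  x b c c $    match x
  6  $ c c S    b c c $      expand S → b R
  7  $ c c R b  b c c $      match b
  8  $ c c R    c c $        expand R → ε
  9  $ c c      c c $        match c
Stack after step 9: $ c (top = c).

c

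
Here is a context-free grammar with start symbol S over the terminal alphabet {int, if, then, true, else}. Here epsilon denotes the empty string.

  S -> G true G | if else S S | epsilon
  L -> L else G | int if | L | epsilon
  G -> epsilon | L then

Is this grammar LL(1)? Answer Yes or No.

FIRST(S) = {epsilon, else, if, int, then, true}
FIRST(L) = {epsilon, else, int}
FIRST(G) = {epsilon, else, int, then}
FOLLOW(S) = {$, else, if, int, then, true}
FOLLOW(L) = {else, then}
FOLLOW(G) = {$, else, if, int, then, true}
Cell M[G, else] receives both G -> epsilon and G -> L then — the grammar is not LL(1).

No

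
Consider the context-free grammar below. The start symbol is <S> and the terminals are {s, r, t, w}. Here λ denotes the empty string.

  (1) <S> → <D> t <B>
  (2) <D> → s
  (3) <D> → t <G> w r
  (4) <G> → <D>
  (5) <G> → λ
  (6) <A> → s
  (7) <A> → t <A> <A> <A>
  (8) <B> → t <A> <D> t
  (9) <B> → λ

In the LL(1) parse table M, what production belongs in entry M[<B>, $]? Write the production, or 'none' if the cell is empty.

FIRST(<D>): from <D>→s we get {s}; from <D>→t <G> w r we get {t}. So FIRST(<D>) = {s, t}.
FIRST(<A>): from <A>→s we get {s}; from <A>→t <A> <A> <A> we get {t}. So FIRST(<A>) = {s, t}.
FIRST(<B>): from <B>→t <A> <D> t we get {t}; from <B>→λ we get {λ}. So FIRST(<B>) = {λ, t}.
FIRST(<S>): from <S>→<D> t <B> we get {s, t}. So FIRST(<S>) = {s, t}.
FIRST(<G>): from <G>→<D> we get {s, t}; from <G>→λ we get {λ}. So FIRST(<G>) = {λ, s, t}.
FOLLOW(<S>) includes $ since <S> is the start symbol.
FOLLOW(<S>): <S> appears on no right-hand side. Thus FOLLOW(<S>) = {$}.
FOLLOW(<B>): in <S>→<D> t <B>, the suffix after <B> is empty, so FOLLOW(<B>) ⊇ FOLLOW(<S>) = {$}. Thus FOLLOW(<B>) = {$}.
For <B> → t <A> <D> t: FIRST(t <A> <D> t) = {t}, so it goes in M[<B>, t] for t ∈ {t}.
For <B> → λ: FIRST(λ) = {λ}, so it goes in M[<B>, t] for t ∈ {}; since λ ∈ FIRST, also for every t ∈ FOLLOW(<B>) = {$}.

<B> → λ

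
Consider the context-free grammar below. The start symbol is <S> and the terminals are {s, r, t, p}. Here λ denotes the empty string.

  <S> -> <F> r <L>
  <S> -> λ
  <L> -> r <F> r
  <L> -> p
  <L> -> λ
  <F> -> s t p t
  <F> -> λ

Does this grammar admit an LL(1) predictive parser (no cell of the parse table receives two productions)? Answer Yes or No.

Yes

FIRST(<S>) = {λ, r, s}
FIRST(<L>) = {λ, p, r}
FIRST(<F>) = {λ, s}
FOLLOW(<S>) = {$}
FOLLOW(<L>) = {$}
FOLLOW(<F>) = {r}
Each cell of M receives at most one production.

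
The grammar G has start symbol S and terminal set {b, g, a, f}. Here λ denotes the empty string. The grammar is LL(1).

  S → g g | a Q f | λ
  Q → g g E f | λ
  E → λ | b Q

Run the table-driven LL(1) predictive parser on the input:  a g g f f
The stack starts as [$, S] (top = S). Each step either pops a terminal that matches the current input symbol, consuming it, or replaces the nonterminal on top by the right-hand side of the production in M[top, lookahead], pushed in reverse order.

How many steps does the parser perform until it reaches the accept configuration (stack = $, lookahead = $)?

8

step 1: stack=$ S  input=a g g f f $  — expand S → a Q f
step 2: stack=$ f Q a  input=a g g f f $  — match a
step 3: stack=$ f Q  input=g g f f $  — expand Q → g g E f
step 4: stack=$ f f E g g  input=g g f f $  — match g
step 5: stack=$ f f E g  input=g f f $  — match g
step 6: stack=$ f f E  input=f f $  — expand E → λ
step 7: stack=$ f f  input=f f $  — match f
step 8: stack=$ f  input=f $  — match f
Accept reached after 8 steps.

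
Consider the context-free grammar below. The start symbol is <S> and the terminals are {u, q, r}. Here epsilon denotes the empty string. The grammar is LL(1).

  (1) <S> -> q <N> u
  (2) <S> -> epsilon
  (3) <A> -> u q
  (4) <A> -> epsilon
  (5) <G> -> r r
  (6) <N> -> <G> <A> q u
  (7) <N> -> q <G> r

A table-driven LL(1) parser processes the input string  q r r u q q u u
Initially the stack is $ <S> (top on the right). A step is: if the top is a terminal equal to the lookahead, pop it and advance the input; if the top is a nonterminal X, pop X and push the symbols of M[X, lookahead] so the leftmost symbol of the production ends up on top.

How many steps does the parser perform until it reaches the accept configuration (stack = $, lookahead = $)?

step 1: stack=$ <S>  input=q r r u q q u u $  — expand <S> -> q <N> u
step 2: stack=$ u <N> q  input=q r r u q q u u $  — match q
step 3: stack=$ u <N>  input=r r u q q u u $  — expand <N> -> <G> <A> q u
step 4: stack=$ u u q <A> <G>  input=r r u q q u u $  — expand <G> -> r r
step 5: stack=$ u u q <A> r r  input=r r u q q u u $  — match r
step 6: stack=$ u u q <A> r  input=r u q q u u $  — match r
step 7: stack=$ u u q <A>  input=u q q u u $  — expand <A> -> u q
step 8: stack=$ u u q q u  input=u q q u u $  — match u
step 9: stack=$ u u q q  input=q q u u $  — match q
step 10: stack=$ u u q  input=q u u $  — match q
step 11: stack=$ u u  input=u u $  — match u
step 12: stack=$ u  input=u $  — match u
Accept reached after 12 steps.

12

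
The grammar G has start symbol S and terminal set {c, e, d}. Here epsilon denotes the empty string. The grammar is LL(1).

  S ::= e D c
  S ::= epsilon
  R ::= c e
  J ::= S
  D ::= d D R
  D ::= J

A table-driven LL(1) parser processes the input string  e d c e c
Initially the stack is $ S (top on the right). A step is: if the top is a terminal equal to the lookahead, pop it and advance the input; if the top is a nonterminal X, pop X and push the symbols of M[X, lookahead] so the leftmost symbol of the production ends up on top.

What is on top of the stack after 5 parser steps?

     Stack      Input        Action
  1  $ S        e d c e c $  expand S ::= e D c
  2  $ c D e    e d c e c $  match e
  3  $ c D      d c e c $    expand D ::= d D R
  4  $ c R D d  d c e c $    match d
  5  $ c R D    c e c $      expand D ::= J
Stack after step 5: $ c R J (top = J).

J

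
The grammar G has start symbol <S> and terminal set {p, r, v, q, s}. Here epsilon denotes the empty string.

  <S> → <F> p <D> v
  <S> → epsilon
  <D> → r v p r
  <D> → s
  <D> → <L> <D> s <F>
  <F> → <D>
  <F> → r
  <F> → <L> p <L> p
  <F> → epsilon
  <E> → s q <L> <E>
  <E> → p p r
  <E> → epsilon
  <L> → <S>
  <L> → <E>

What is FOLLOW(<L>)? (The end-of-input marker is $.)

FIRST(<E>) = {epsilon, p, s}
FIRST(<S>) = {epsilon, p, r, s}  (via <F> p <D> v)
FIRST(<L>) = {epsilon, p, r, s}  (via <S>, <E>)
FIRST(<D>) = {p, r, s}  (via <L> <D> s <F>)
FIRST(<F>) = {epsilon, p, r, s}  (via <D>, <L> p <L> p)
FOLLOW(<S>) includes $ since <S> is the start symbol.
FOLLOW(<S>): in <L>→<S>, the suffix after <S> is empty, so FOLLOW(<S>) ⊇ FOLLOW(<L>) = {p, r, s}. Thus FOLLOW(<S>) = {$, p, r, s}.
FOLLOW(<D>): in <S>→<F> p <D> v, <D> is followed by v with FIRST {v}; in <D>→<L> <D> s <F>, <D> is followed by s <F> with FIRST {s}; in <F>→<D>, the suffix after <D> is empty, so FOLLOW(<D>) ⊇ FOLLOW(<F>) = {p, s, v}. Thus FOLLOW(<D>) = {p, s, v}.
FOLLOW(<F>): in <S>→<F> p <D> v, <F> is followed by p <D> v with FIRST {p}; in <D>→<L> <D> s <F>, the suffix after <F> is empty, so FOLLOW(<F>) ⊇ FOLLOW(<D>) = {p, s, v}. Thus FOLLOW(<F>) = {p, s, v}.
FOLLOW(<E>): in <E>→s q <L> <E>, the suffix after <E> is empty (adds nothing new); in <L>→<E>, the suffix after <E> is empty, so FOLLOW(<E>) ⊇ FOLLOW(<L>) = {p, r, s}. Thus FOLLOW(<E>) = {p, r, s}.
FOLLOW(<L>): in <D>→<L> <D> s <F>, <L> is followed by <D> s <F> with FIRST {p, r, s}; in <F>→<L> p <L> p (occurrence 1), <L> is followed by p <L> p with FIRST {p}; in <F>→<L> p <L> p (occurrence 2), <L> is followed by p with FIRST {p}; in <E>→s q <L> <E>, <L> is followed by <E> with FIRST {epsilon, p, s}; in <E>→s q <L> <E>, the suffix after <L> is nullable, so FOLLOW(<L>) ⊇ FOLLOW(<E>) = {p, r, s}. Thus FOLLOW(<L>) = {p, r, s}.

{p, r, s}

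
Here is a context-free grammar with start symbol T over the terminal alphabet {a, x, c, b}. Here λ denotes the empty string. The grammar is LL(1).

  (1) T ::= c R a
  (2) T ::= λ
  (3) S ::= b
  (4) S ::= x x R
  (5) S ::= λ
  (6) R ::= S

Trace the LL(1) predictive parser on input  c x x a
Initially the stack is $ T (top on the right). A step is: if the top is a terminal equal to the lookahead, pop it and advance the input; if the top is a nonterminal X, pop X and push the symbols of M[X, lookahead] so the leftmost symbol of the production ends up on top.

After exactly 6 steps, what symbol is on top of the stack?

R

     Stack      Input      Action
  1  $ T        c x x a $  expand T ::= c R a
  2  $ a R c    c x x a $  match c
  3  $ a R      x x a $    expand R ::= S
  4  $ a S      x x a $    expand S ::= x x R
  5  $ a R x x  x x a $    match x
  6  $ a R x    x a $      match x
Stack after step 6: $ a R (top = R).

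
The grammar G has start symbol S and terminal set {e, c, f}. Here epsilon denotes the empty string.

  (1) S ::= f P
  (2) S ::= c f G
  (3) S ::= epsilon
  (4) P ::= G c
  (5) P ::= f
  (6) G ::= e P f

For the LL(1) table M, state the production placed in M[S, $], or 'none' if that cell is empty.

FIRST(S) = {epsilon, c, f}
FIRST(G) = {e}
FIRST(P) = {e, f}  (via G c)
FOLLOW(S) includes $ since S is the start symbol.
FOLLOW(S): S appears on no right-hand side. Thus FOLLOW(S) = {$}.
For S ::= f P: FIRST(f P) = {f}, so it goes in M[S, t] for t ∈ {f}.
For S ::= c f G: FIRST(c f G) = {c}, so it goes in M[S, t] for t ∈ {c}.
For S ::= epsilon: FIRST(epsilon) = {epsilon}, so it goes in M[S, t] for t ∈ {}; since epsilon ∈ FIRST, also for every t ∈ FOLLOW(S) = {$}.

S ::= epsilon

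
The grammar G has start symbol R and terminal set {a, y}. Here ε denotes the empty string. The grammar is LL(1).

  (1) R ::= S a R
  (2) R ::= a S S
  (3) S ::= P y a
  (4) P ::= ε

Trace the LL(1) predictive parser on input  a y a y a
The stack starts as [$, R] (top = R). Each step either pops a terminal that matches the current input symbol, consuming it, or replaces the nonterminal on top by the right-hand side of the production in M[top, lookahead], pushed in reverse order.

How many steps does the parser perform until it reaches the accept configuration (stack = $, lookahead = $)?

10

step 1: stack=$ R  input=a y a y a $  — expand R ::= a S S
step 2: stack=$ S S a  input=a y a y a $  — match a
step 3: stack=$ S S  input=y a y a $  — expand S ::= P y a
step 4: stack=$ S a y P  input=y a y a $  — expand P ::= ε
step 5: stack=$ S a y  input=y a y a $  — match y
step 6: stack=$ S a  input=a y a $  — match a
step 7: stack=$ S  input=y a $  — expand S ::= P y a
step 8: stack=$ a y P  input=y a $  — expand P ::= ε
step 9: stack=$ a y  input=y a $  — match y
step 10: stack=$ a  input=a $  — match a
Accept reached after 10 steps.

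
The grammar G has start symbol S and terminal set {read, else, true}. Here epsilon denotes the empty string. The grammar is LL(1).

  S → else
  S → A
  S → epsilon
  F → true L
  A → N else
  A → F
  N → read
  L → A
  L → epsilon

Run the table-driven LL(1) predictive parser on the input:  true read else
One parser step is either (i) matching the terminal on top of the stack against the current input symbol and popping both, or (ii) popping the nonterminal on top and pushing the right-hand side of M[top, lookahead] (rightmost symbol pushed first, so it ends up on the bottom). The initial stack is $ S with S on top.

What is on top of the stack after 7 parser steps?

read

     Stack     Input             Action
  1  $ S       true read else $  expand S → A
  2  $ A       true read else $  expand A → F
  3  $ F       true read else $  expand F → true L
  4  $ L true  true read else $  match true
  5  $ L       read else $       expand L → A
  6  $ A       read else $       expand A → N else
  7  $ else N  read else $       expand N → read
Stack after step 7: $ else read (top = read).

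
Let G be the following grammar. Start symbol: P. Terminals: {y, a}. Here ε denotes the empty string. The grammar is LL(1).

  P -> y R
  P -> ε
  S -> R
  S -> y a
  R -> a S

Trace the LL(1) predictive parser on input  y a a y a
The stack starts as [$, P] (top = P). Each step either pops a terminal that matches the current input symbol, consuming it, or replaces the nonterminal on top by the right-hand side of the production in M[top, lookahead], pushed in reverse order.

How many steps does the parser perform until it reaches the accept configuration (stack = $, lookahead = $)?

step 1: stack=$ P  input=y a a y a $  — expand P -> y R
step 2: stack=$ R y  input=y a a y a $  — match y
step 3: stack=$ R  input=a a y a $  — expand R -> a S
step 4: stack=$ S a  input=a a y a $  — match a
step 5: stack=$ S  input=a y a $  — expand S -> R
step 6: stack=$ R  input=a y a $  — expand R -> a S
step 7: stack=$ S a  input=a y a $  — match a
step 8: stack=$ S  input=y a $  — expand S -> y a
step 9: stack=$ a y  input=y a $  — match y
step 10: stack=$ a  input=a $  — match a
Accept reached after 10 steps.

10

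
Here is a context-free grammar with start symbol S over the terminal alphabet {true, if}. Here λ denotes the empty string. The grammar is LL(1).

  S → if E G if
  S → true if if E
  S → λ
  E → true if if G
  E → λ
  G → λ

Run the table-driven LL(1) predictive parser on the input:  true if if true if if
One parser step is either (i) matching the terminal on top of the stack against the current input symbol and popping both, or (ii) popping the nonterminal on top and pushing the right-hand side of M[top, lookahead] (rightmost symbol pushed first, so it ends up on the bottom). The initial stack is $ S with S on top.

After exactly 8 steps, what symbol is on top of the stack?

G

     Stack           Input                    Action
  1  $ S             true if if true if if $  expand S → true if if E
  2  $ E if if true  true if if true if if $  match true
  3  $ E if if       if if true if if $       match if
  4  $ E if          if true if if $          match if
  5  $ E             true if if $             expand E → true if if G
  6  $ G if if true  true if if $             match true
  7  $ G if if       if if $                  match if
  8  $ G if          if $                     match if
Stack after step 8: $ G (top = G).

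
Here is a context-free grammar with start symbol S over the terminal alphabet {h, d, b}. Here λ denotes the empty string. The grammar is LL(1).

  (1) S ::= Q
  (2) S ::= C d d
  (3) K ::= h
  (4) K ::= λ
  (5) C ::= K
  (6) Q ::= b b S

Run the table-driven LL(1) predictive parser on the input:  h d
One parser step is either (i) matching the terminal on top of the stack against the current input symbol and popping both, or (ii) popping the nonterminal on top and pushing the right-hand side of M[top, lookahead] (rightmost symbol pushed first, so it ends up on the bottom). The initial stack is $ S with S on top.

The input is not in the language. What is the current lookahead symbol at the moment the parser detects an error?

$

step 1: stack=$ S  input=h d $  — expand S ::= C d d
step 2: stack=$ d d C  input=h d $  — expand C ::= K
step 3: stack=$ d d K  input=h d $  — expand K ::= h
step 4: stack=$ d d h  input=h d $  — match h
step 5: stack=$ d d  input=d $  — match d
step 6: stack=$ d  input=$  — error: top is terminal d but lookahead is $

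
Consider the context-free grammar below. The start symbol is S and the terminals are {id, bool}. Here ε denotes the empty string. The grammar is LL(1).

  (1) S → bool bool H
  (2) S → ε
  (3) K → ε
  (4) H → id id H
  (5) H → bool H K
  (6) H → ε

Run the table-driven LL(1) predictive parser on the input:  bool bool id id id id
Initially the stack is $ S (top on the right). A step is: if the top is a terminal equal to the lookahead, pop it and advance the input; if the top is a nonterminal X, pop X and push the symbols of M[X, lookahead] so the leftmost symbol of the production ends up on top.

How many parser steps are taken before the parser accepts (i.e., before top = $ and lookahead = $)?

step 1: stack=$ S  input=bool bool id id id id $  — expand S → bool bool H
step 2: stack=$ H bool bool  input=bool bool id id id id $  — match bool
step 3: stack=$ H bool  input=bool id id id id $  — match bool
step 4: stack=$ H  input=id id id id $  — expand H → id id H
step 5: stack=$ H id id  input=id id id id $  — match id
step 6: stack=$ H id  input=id id id $  — match id
step 7: stack=$ H  input=id id $  — expand H → id id H
step 8: stack=$ H id id  input=id id $  — match id
step 9: stack=$ H id  input=id $  — match id
step 10: stack=$ H  input=$  — expand H → ε
Accept reached after 10 steps.

10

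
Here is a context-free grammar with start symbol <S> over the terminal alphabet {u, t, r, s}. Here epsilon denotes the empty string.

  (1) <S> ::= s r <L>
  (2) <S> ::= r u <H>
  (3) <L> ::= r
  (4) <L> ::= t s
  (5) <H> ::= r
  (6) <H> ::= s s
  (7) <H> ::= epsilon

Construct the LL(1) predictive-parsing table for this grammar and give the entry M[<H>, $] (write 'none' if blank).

FIRST(<S>): from <S>::=s r <L> we get {s}; from <S>::=r u <H> we get {r}. So FIRST(<S>) = {r, s}.
FIRST(<L>): from <L>::=r we get {r}; from <L>::=t s we get {t}. So FIRST(<L>) = {r, t}.
FIRST(<H>): from <H>::=r we get {r}; from <H>::=s s we get {s}; from <H>::=epsilon we get {epsilon}. So FIRST(<H>) = {epsilon, r, s}.
FOLLOW(<S>) includes $ since <S> is the start symbol.
FOLLOW(<S>): <S> appears on no right-hand side. Thus FOLLOW(<S>) = {$}.
FOLLOW(<H>): in <S>::=r u <H>, the suffix after <H> is empty, so FOLLOW(<H>) ⊇ FOLLOW(<S>) = {$}. Thus FOLLOW(<H>) = {$}.
For <H> ::= r: FIRST(r) = {r}, so it goes in M[<H>, t] for t ∈ {r}.
For <H> ::= s s: FIRST(s s) = {s}, so it goes in M[<H>, t] for t ∈ {s}.
For <H> ::= epsilon: FIRST(epsilon) = {epsilon}, so it goes in M[<H>, t] for t ∈ {}; since epsilon ∈ FIRST, also for every t ∈ FOLLOW(<H>) = {$}.

<H> ::= epsilon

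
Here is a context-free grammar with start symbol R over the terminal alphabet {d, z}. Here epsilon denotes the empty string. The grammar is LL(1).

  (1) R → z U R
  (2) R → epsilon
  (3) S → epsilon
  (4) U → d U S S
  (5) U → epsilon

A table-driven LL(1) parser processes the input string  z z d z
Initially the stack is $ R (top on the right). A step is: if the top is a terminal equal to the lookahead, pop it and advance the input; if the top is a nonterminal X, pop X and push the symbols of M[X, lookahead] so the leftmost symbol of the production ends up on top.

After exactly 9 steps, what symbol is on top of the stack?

step 1: stack=$ R  input=z z d z $  — expand R → z U R
step 2: stack=$ R U z  input=z z d z $  — match z
step 3: stack=$ R U  input=z d z $  — expand U → epsilon
step 4: stack=$ R  input=z d z $  — expand R → z U R
step 5: stack=$ R U z  input=z d z $  — match z
step 6: stack=$ R U  input=d z $  — expand U → d U S S
step 7: stack=$ R S S U d  input=d z $  — match d
step 8: stack=$ R S S U  input=z $  — expand U → epsilon
step 9: stack=$ R S S  input=z $  — expand S → epsilon
Stack after step 9: $ R S (top = S).

S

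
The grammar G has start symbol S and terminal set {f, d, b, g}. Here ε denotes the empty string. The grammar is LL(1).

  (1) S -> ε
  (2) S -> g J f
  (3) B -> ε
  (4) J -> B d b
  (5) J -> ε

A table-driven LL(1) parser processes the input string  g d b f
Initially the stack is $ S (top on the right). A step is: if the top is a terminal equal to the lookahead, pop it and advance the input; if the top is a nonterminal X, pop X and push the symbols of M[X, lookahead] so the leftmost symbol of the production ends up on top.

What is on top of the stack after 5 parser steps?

step 1: stack=$ S  input=g d b f $  — expand S -> g J f
step 2: stack=$ f J g  input=g d b f $  — match g
step 3: stack=$ f J  input=d b f $  — expand J -> B d b
step 4: stack=$ f b d B  input=d b f $  — expand B -> ε
step 5: stack=$ f b d  input=d b f $  — match d
Stack after step 5: $ f b (top = b).

b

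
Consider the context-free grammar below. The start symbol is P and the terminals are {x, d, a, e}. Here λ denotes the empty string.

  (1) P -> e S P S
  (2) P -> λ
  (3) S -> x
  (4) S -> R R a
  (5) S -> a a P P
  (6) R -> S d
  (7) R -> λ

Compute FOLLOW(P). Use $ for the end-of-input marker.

FIRST(P): from P->e S P S we get {e}; from P->λ we get {λ}. So FIRST(P) = {λ, e}.
FIRST(S): from S->x we get {x}; from S->R R a we get {a, x}; from S->a a P P we get {a}. So FIRST(S) = {a, x}.
FIRST(R): from R->S d we get {a, x}; from R->λ we get {λ}. So FIRST(R) = {λ, a, x}.
FOLLOW(P) includes $ since P is the start symbol.
FOLLOW(R): in S->R R a (occurrence 1), R is followed by R a with FIRST {a, x}; in S->R R a (occurrence 2), R is followed by a with FIRST {a}. Thus FOLLOW(R) = {a, x}.
FOLLOW(P): in P->e S P S, P is followed by S with FIRST {a, x}; in S->a a P P (occurrence 1), P is followed by P with FIRST {λ, e}; in S->a a P P (occurrence 1), the suffix after P is nullable, so FOLLOW(P) ⊇ FOLLOW(S) = {$, a, d, e, x}; in S->a a P P (occurrence 2), the suffix after P is empty, so FOLLOW(P) ⊇ FOLLOW(S) = {$, a, d, e, x}. Thus FOLLOW(P) = {$, a, d, e, x}.
FOLLOW(S): in P->e S P S (occurrence 1), S is followed by P S with FIRST {a, e, x}; in P->e S P S (occurrence 2), the suffix after S is empty, so FOLLOW(S) ⊇ FOLLOW(P) = {$, a, d, e, x}; in R->S d, S is followed by d with FIRST {d}. Thus FOLLOW(S) = {$, a, d, e, x}.

{$, a, d, e, x}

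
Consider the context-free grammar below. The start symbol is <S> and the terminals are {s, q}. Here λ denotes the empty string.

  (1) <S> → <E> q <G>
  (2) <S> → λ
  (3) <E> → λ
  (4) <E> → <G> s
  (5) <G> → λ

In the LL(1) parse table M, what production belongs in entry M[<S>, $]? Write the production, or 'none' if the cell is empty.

<S> → λ

FIRST(<G>) = {λ}
FIRST(<E>) = {λ, s}  (via <G> s)
FIRST(<S>) = {λ, q, s}  (via <E> q <G>)
FOLLOW(<S>) includes $ since <S> is the start symbol.
FOLLOW(<S>): <S> appears on no right-hand side. Thus FOLLOW(<S>) = {$}.
For <S> → <E> q <G>: FIRST(<E> q <G>) = {q, s}, so it goes in M[<S>, t] for t ∈ {q, s}.
For <S> → λ: FIRST(λ) = {λ}, so it goes in M[<S>, t] for t ∈ {}; since λ ∈ FIRST, also for every t ∈ FOLLOW(<S>) = {$}.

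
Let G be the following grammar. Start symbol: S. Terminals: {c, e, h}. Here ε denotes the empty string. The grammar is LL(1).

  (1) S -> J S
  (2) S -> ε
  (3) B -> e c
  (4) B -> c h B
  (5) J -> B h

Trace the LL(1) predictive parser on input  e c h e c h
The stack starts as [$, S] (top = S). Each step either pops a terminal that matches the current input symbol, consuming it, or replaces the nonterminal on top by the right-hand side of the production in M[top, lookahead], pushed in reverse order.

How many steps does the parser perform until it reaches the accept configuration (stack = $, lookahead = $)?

13

      Stack      Input          Action
   1  $ S        e c h e c h $  expand S -> J S
   2  $ S J      e c h e c h $  expand J -> B h
   3  $ S h B    e c h e c h $  expand B -> e c
   4  $ S h c e  e c h e c h $  match e
   5  $ S h c    c h e c h $    match c
   6  $ S h      h e c h $      match h
   7  $ S        e c h $        expand S -> J S
   8  $ S J      e c h $        expand J -> B h
   9  $ S h B    e c h $        expand B -> e c
  10  $ S h c e  e c h $        match e
  11  $ S h c    c h $          match c
  12  $ S h      h $            match h
  13  $ S        $              expand S -> ε
Accept reached after 13 steps.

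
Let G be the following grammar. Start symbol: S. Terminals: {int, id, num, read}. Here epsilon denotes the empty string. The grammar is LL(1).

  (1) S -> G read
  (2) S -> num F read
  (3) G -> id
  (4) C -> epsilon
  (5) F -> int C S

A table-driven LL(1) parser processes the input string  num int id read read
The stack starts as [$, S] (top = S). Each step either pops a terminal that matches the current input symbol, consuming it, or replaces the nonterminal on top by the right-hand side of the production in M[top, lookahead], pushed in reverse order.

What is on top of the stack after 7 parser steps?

step 1: stack=$ S  input=num int id read read $  — expand S -> num F read
step 2: stack=$ read F num  input=num int id read read $  — match num
step 3: stack=$ read F  input=int id read read $  — expand F -> int C S
step 4: stack=$ read S C int  input=int id read read $  — match int
step 5: stack=$ read S C  input=id read read $  — expand C -> epsilon
step 6: stack=$ read S  input=id read read $  — expand S -> G read
step 7: stack=$ read read G  input=id read read $  — expand G -> id
Stack after step 7: $ read read id (top = id).

id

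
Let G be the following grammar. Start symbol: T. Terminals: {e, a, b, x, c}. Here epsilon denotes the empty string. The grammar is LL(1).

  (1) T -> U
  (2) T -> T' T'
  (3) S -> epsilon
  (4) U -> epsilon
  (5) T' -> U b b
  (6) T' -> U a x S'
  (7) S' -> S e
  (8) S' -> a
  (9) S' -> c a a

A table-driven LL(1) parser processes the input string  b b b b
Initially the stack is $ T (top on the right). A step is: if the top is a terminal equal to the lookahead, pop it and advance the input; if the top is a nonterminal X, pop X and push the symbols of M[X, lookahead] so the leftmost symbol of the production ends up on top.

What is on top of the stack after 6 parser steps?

U

     Stack       Input      Action
  1  $ T         b b b b $  expand T -> T' T'
  2  $ T' T'     b b b b $  expand T' -> U b b
  3  $ T' b b U  b b b b $  expand U -> epsilon
  4  $ T' b b    b b b b $  match b
  5  $ T' b      b b b $    match b
  6  $ T'        b b $      expand T' -> U b b
Stack after step 6: $ b b U (top = U).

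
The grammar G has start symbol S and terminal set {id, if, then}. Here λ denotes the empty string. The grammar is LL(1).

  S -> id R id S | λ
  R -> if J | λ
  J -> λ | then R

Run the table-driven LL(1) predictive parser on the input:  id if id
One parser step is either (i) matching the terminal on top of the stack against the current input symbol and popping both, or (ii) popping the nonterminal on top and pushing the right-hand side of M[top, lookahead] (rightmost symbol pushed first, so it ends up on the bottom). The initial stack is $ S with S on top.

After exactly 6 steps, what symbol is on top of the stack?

     Stack        Input       Action
  1  $ S          id if id $  expand S -> id R id S
  2  $ S id R id  id if id $  match id
  3  $ S id R     if id $     expand R -> if J
  4  $ S id J if  if id $     match if
  5  $ S id J     id $        expand J -> λ
  6  $ S id       id $        match id
Stack after step 6: $ S (top = S).

S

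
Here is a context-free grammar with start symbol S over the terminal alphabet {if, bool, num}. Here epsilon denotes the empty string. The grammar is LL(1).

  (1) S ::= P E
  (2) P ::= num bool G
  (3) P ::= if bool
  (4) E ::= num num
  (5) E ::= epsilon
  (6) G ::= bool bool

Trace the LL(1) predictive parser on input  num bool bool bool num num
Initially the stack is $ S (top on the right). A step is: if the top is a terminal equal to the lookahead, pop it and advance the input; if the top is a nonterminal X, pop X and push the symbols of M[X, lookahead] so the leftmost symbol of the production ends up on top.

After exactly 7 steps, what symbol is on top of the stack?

step 1: stack=$ S  input=num bool bool bool num num $  — expand S ::= P E
step 2: stack=$ E P  input=num bool bool bool num num $  — expand P ::= num bool G
step 3: stack=$ E G bool num  input=num bool bool bool num num $  — match num
step 4: stack=$ E G bool  input=bool bool bool num num $  — match bool
step 5: stack=$ E G  input=bool bool num num $  — expand G ::= bool bool
step 6: stack=$ E bool bool  input=bool bool num num $  — match bool
step 7: stack=$ E bool  input=bool num num $  — match bool
Stack after step 7: $ E (top = E).

E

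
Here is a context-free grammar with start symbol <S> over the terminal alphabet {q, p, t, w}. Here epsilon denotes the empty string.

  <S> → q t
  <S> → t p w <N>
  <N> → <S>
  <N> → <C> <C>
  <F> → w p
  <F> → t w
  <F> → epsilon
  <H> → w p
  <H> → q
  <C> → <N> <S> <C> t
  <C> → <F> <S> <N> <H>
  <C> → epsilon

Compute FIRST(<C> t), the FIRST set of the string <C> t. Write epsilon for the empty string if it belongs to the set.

{q, t, w}

FIRST(<S>): from <S>→q t we get {q}; from <S>→t p w <N> we get {t}. So FIRST(<S>) = {q, t}.
FIRST(<F>): from <F>→w p we get {w}; from <F>→t w we get {t}; from <F>→epsilon we get {epsilon}. So FIRST(<F>) = {epsilon, t, w}.
FIRST(<H>): from <H>→w p we get {w}; from <H>→q we get {q}. So FIRST(<H>) = {q, w}.
FIRST(<N>): from <N>→<S> we get {q, t}; from <N>→<C> <C> we get {epsilon, q, t, w}. So FIRST(<N>) = {epsilon, q, t, w}.
FIRST(<C>): from <C>→<N> <S> <C> t we get {q, t, w}; from <C>→<F> <S> <N> <H> we get {q, t, w}; from <C>→epsilon we get {epsilon}. So FIRST(<C>) = {epsilon, q, t, w}.
FIRST(<C> t): take FIRST of each symbol in turn, carrying on past any symbol whose FIRST contains epsilon; result {q, t, w}.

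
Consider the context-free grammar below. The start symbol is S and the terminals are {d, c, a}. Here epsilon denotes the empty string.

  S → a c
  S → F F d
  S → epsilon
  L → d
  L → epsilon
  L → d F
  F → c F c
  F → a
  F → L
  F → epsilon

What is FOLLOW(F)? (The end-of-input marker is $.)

FIRST(L) = {epsilon, d}
FIRST(F) = {epsilon, a, c, d}  (via L)
FIRST(S) = {epsilon, a, c, d}  (via F F d)
FOLLOW(S) includes $ since S is the start symbol.
FOLLOW(S): S appears on no right-hand side. Thus FOLLOW(S) = {$}.
FOLLOW(L): in F→L, the suffix after L is empty, so FOLLOW(L) ⊇ FOLLOW(F) = {a, c, d}. Thus FOLLOW(L) = {a, c, d}.
FOLLOW(F): in S→F F d (occurrence 1), F is followed by F d with FIRST {a, c, d}; in S→F F d (occurrence 2), F is followed by d with FIRST {d}; in L→d F, the suffix after F is empty, so FOLLOW(F) ⊇ FOLLOW(L) = {a, c, d}; in F→c F c, F is followed by c with FIRST {c}. Thus FOLLOW(F) = {a, c, d}.

{a, c, d}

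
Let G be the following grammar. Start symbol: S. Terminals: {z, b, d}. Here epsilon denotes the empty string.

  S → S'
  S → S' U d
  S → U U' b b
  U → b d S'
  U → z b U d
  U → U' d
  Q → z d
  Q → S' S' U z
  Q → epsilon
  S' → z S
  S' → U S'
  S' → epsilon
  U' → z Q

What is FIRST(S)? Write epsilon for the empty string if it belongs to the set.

FIRST(U') = {z}
FIRST(U) = {b, z}  (via U' d)
FIRST(S') = {epsilon, b, z}  (via U S')
FIRST(S) = {epsilon, b, z}  (via S', S' U d, U U' b b)
FIRST(Q) = {epsilon, b, z}  (via S' S' U z)

{epsilon, b, z}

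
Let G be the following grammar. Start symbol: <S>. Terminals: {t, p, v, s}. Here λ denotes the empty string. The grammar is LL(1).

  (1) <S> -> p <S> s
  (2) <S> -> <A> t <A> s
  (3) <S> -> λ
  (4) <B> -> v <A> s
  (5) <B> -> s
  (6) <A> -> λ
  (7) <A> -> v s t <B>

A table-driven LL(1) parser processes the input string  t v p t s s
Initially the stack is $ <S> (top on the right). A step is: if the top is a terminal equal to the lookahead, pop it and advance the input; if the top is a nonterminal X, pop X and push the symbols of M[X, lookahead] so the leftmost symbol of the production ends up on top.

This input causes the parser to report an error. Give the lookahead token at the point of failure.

step 1: stack=$ <S>  input=t v p t s s $  — expand <S> -> <A> t <A> s
step 2: stack=$ s <A> t <A>  input=t v p t s s $  — expand <A> -> λ
step 3: stack=$ s <A> t  input=t v p t s s $  — match t
step 4: stack=$ s <A>  input=v p t s s $  — expand <A> -> v s t <B>
step 5: stack=$ s <B> t s v  input=v p t s s $  — match v
step 6: stack=$ s <B> t s  input=p t s s $  — error: top is terminal s but lookahead is p

p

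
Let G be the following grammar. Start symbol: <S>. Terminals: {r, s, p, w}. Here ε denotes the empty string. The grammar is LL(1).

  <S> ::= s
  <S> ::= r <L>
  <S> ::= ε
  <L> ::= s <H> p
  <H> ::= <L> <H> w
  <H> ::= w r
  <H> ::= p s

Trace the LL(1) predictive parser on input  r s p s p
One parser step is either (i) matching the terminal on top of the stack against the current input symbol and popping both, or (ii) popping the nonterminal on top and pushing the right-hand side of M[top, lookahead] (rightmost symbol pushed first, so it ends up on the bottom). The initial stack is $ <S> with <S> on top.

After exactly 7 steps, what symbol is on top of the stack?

step 1: stack=$ <S>  input=r s p s p $  — expand <S> ::= r <L>
step 2: stack=$ <L> r  input=r s p s p $  — match r
step 3: stack=$ <L>  input=s p s p $  — expand <L> ::= s <H> p
step 4: stack=$ p <H> s  input=s p s p $  — match s
step 5: stack=$ p <H>  input=p s p $  — expand <H> ::= p s
step 6: stack=$ p s p  input=p s p $  — match p
step 7: stack=$ p s  input=s p $  — match s
Stack after step 7: $ p (top = p).

p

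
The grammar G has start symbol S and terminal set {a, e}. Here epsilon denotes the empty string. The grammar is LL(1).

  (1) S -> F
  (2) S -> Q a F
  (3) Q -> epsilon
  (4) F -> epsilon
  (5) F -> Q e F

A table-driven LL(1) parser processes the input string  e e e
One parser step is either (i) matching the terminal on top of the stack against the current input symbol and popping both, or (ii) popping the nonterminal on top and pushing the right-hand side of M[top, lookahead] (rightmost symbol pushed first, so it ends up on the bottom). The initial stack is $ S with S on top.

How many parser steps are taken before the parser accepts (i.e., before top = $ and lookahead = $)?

11

      Stack    Input    Action
   1  $ S      e e e $  expand S -> F
   2  $ F      e e e $  expand F -> Q e F
   3  $ F e Q  e e e $  expand Q -> epsilon
   4  $ F e    e e e $  match e
   5  $ F      e e $    expand F -> Q e F
   6  $ F e Q  e e $    expand Q -> epsilon
   7  $ F e    e e $    match e
   8  $ F      e $      expand F -> Q e F
   9  $ F e Q  e $      expand Q -> epsilon
  10  $ F e    e $      match e
  11  $ F      $        expand F -> epsilon
Accept reached after 11 steps.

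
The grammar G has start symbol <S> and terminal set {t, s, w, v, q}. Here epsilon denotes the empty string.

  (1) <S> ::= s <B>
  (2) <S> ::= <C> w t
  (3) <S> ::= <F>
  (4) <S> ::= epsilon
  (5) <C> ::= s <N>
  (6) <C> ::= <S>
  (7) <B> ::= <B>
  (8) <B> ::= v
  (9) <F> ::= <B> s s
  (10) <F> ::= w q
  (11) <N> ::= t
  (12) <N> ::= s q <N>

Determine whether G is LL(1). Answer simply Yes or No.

No

FIRST(<S>) = {epsilon, s, v, w}
FIRST(<C>) = {epsilon, s, v, w}
FIRST(<B>) = {v}
FIRST(<F>) = {v, w}
FIRST(<N>) = {s, t}
FOLLOW(<S>) = {$, w}
FOLLOW(<C>) = {w}
FOLLOW(<B>) = {$, s, w}
FOLLOW(<F>) = {$, w}
FOLLOW(<N>) = {w}
Cell M[<B>, v] receives both <B> ::= <B> and <B> ::= v — the grammar is not LL(1).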